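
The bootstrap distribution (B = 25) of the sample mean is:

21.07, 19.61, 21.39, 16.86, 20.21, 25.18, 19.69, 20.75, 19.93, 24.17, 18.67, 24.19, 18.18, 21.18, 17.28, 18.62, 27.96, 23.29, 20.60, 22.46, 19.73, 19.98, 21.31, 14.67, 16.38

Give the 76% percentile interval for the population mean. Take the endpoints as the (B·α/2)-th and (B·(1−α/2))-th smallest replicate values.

(16.86, 24.17)

Sorted replicates: 14.67, 16.38, 16.86, 17.28, 18.18, 18.62, 18.67, 19.61, 19.69, 19.73, 19.93, 19.98, 20.21, 20.60, 20.75, 21.07, 21.18, 21.31, 21.39, 22.46, 23.29, 24.17, 24.19, 25.18, 27.96
α = 0.24; lower rank = 25 × 0.120 = 3; upper rank = 25 × 0.880 = 22.
The 3rd smallest replicate is 16.86; the 22nd is 24.17.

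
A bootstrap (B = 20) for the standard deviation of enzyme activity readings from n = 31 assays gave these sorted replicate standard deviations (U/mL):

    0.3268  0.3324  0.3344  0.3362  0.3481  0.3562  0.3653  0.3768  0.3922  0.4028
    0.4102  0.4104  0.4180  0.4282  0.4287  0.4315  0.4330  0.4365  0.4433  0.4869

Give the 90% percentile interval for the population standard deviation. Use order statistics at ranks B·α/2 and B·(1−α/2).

(0.3268, 0.4433)

α = 0.10; lower rank = 20 × 0.050 = 1; upper rank = 20 × 0.950 = 19.
The 1st smallest replicate is 0.3268; the 19th is 0.4433.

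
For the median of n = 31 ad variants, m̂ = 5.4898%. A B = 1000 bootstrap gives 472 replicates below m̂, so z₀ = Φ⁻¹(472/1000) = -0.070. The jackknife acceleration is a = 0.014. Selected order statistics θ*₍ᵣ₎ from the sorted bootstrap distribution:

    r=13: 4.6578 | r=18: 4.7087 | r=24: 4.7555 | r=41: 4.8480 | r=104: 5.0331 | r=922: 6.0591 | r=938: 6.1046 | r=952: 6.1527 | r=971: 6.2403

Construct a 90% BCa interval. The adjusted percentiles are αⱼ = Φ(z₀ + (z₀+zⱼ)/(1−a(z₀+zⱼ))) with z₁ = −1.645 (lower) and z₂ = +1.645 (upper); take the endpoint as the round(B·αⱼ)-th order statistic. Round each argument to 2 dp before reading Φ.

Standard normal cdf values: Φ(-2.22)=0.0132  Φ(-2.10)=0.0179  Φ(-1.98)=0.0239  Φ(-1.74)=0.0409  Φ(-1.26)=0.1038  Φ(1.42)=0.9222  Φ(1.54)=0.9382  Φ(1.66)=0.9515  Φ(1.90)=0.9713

(4.8480, 6.1046)

Lower: z₀ + z₁ = -0.070 + (-1.645) = -1.715; 1 − a(z₀+z₁) = 1 − (0.014)(-1.715) = 1.0240; argument = -0.070 + (-1.715)/1.0240 = -1.7448 → -1.74.
α₁ = Φ(-1.74) = 0.0409; rank = round(1000 × 0.0409) = 41; θ*₍41₎ = 4.8480.
Upper: z₀ + z₂ = 1.575; 1 − a(z₀+z₂) = 0.9779; argument = 1.5405 → 1.54; α₂ = 0.9382; rank = 938; θ*₍938₎ = 6.1046.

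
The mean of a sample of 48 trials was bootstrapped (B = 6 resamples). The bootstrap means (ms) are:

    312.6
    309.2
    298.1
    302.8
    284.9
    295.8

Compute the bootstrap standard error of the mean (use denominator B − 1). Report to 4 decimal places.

SE* = 9.9857

Bootstrap SE is the standard deviation of the 6 replicate means.
Mean of replicates: (312.6 + 309.2 + 298.1 + 302.8 + 284.9 + 295.8) / 6 = 1803.40000 / 6 = 300.56667
Sum of squared deviations: (+12.03333)² + (+8.63333)² + (−2.46667)² + (+2.23333)² + (−15.66667)² + (−4.76667)² = 498.57333
Variance = 498.57333 / 5 = 99.71467
SE* = √99.71467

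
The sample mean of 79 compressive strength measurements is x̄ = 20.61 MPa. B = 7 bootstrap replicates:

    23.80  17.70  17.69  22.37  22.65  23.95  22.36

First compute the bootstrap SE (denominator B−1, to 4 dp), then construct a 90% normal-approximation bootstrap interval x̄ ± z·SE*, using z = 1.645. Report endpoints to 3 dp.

(16.203, 25.017)

Mean of replicates = 21.5029; sum of squared deviations = 43.0675; SE* = √(43.0675/6) = 2.6792
Margin = 1.645 × 2.6792 = 4.4073
Interval: 20.61 ± 4.4073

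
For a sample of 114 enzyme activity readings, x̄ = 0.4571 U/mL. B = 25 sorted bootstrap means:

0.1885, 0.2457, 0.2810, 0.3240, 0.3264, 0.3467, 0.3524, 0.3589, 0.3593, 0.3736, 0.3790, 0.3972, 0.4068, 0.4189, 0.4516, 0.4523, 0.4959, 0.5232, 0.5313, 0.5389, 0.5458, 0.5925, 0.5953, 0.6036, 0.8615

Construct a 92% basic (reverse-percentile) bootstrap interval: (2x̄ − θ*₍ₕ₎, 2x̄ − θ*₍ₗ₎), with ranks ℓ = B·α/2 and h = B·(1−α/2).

(0.3106, 0.7257)

Percentile endpoints at ranks 1 and 24: θ*₍1₎ = 0.1885, θ*₍24₎ = 0.6036.
Basic interval reflects these around x̄:
  lower = 2 × 0.4571 − 0.6036 = 0.3106
  upper = 2 × 0.4571 − 0.1885 = 0.7257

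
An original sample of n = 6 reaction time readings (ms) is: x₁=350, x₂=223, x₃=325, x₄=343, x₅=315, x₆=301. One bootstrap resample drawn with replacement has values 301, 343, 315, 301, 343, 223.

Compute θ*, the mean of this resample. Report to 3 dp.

Mean = (301 + 343 + 315 + 301 + 343 + 223) / 6 = 1826.0 / 6 = 304.333

θ* = 304.333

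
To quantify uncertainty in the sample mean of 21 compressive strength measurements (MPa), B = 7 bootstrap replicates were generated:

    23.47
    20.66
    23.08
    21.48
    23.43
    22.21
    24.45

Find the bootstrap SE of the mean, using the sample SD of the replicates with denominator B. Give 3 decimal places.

SE* = 1.208

Bootstrap SE is the standard deviation of the 7 replicate means.
Mean of replicates: (23.47 + 20.66 + 23.08 + 21.48 + 23.43 + 22.21 + 24.45) / 7 = 158.7800 / 7 = 22.6829
Sum of squared deviations: (+0.7871)² + (−2.0229)² + (+0.3971)² + (−1.2029)² + (+0.7471)² + (−0.4729)² + (+1.7671)² = 10.2207
Variance = 10.2207 / 7 = 1.4601
SE* = √1.4601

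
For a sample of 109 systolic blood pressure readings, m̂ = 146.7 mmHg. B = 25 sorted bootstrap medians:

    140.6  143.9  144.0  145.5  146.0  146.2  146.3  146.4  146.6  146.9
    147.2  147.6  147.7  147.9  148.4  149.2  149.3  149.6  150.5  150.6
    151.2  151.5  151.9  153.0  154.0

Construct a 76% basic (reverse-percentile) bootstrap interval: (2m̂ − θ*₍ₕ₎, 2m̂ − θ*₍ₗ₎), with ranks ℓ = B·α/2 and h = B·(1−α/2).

(141.9, 149.4)

Percentile endpoints at ranks 3 and 22: θ*₍3₎ = 144.0, θ*₍22₎ = 151.5.
Basic interval reflects these around m̂:
  lower = 2 × 146.7 − 151.5 = 141.9
  upper = 2 × 146.7 − 144.0 = 149.4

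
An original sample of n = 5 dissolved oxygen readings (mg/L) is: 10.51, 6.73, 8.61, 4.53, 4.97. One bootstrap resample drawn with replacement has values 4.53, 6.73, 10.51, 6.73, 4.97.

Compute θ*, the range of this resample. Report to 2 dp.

θ* = 5.98

Range = 10.51 − 4.53 = 5.98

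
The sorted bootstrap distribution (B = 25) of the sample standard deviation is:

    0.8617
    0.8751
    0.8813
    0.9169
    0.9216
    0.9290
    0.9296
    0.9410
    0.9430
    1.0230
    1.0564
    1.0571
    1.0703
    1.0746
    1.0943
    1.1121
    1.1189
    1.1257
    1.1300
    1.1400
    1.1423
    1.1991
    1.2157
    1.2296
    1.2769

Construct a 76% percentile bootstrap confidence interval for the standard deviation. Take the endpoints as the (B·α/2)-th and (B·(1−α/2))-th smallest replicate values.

α = 0.24; lower rank = 25 × 0.120 = 3; upper rank = 25 × 0.880 = 22.
The 3rd smallest replicate is 0.8813; the 22nd is 1.1991.

(0.8813, 1.1991)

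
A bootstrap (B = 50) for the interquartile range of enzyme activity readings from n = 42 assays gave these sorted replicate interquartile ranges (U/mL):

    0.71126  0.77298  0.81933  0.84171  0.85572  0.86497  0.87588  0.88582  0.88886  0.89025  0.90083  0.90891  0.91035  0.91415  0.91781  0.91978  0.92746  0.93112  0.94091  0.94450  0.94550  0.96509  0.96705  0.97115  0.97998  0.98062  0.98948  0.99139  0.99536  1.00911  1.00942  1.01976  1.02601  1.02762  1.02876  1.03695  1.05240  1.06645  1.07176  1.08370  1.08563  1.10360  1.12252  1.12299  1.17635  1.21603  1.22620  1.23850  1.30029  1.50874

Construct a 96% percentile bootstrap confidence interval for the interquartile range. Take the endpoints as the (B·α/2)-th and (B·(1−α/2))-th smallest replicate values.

(0.71126, 1.30029)

α = 0.04; lower rank = 50 × 0.020 = 1; upper rank = 50 × 0.980 = 49.
The 1st smallest replicate is 0.71126; the 49th is 1.30029.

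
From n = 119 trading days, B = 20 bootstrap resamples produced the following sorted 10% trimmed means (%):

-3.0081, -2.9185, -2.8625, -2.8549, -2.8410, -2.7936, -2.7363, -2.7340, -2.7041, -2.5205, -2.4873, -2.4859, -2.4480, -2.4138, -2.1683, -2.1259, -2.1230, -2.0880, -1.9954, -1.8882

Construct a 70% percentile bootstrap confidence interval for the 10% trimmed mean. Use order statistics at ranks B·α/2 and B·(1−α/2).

α = 0.30; lower rank = 20 × 0.150 = 3; upper rank = 20 × 0.850 = 17.
The 3rd smallest replicate is -2.8625; the 17th is -2.1230.

(-2.8625, -2.1230)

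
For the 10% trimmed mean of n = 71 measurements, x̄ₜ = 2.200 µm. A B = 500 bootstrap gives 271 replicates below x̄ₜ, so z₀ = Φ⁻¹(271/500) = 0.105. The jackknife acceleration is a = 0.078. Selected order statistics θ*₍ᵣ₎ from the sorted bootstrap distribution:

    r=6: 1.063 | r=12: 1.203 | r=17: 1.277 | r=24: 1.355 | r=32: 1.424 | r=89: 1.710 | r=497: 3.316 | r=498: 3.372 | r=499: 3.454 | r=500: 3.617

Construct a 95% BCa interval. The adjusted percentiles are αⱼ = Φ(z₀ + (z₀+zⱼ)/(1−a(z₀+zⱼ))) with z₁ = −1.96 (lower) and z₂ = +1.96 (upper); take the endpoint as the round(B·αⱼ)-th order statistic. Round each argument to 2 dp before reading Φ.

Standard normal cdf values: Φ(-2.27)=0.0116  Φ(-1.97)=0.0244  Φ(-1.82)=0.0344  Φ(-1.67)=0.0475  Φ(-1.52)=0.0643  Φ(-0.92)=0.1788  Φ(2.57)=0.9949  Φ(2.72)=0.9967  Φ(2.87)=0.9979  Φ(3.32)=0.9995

(1.424, 3.316)

Lower: z₀ + z₁ = 0.105 + (-1.960) = -1.855; 1 − a(z₀+z₁) = 1 − (0.078)(-1.855) = 1.1447; argument = 0.105 + (-1.855)/1.1447 = -1.5155 → -1.52.
α₁ = Φ(-1.52) = 0.0643; rank = round(500 × 0.0643) = 32; θ*₍32₎ = 1.424.
Upper: z₀ + z₂ = 2.065; 1 − a(z₀+z₂) = 0.8389; argument = 2.5665 → 2.57; α₂ = 0.9949; rank = 497; θ*₍497₎ = 3.316.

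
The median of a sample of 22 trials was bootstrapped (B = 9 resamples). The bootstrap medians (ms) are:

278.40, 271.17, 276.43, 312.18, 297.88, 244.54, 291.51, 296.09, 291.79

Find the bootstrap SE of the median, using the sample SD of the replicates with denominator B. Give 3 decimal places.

SE* = 18.435

Bootstrap SE is the standard deviation of the 9 replicate medians.
Mean of replicates: (278.40 + 271.17 + 276.43 + 312.18 + 297.88 + 244.54 + 291.51 + 296.09 + 291.79) / 9 = 2559.9900 / 9 = 284.4433
Sum of squared deviations: (−6.0433)² + (−13.2733)² + (−8.0133)² + (+27.7367)² + (+13.4367)² + (−39.9033)² + (+7.0667)² + (+11.6467)² + (+7.3467)² = 3058.6156
Variance = 3058.6156 / 9 = 339.8462
SE* = √339.8462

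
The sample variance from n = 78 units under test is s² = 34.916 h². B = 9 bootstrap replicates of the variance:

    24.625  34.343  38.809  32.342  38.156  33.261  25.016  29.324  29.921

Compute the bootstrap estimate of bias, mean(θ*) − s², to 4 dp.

mean(θ*) = (24.625 + 34.343 + 38.809 + 32.342 + 38.156 + 33.261 + 25.016 + 29.324 + 29.921) / 9 = 31.75522
bias = 31.75522 − 34.916

bias = −3.1608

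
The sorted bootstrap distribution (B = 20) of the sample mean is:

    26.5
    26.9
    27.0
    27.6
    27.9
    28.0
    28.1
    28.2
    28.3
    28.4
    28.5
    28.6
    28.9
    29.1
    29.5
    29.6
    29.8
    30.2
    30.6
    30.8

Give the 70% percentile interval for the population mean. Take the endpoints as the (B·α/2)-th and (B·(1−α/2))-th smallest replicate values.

(27.0, 29.8)

α = 0.30; lower rank = 20 × 0.150 = 3; upper rank = 20 × 0.850 = 17.
The 3rd smallest replicate is 27.0; the 17th is 29.8.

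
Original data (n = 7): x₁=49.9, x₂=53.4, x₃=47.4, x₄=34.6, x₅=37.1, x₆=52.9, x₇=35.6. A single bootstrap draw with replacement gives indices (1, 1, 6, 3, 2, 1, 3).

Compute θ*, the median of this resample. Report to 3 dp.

Resample values: 49.9, 49.9, 52.9, 47.4, 53.4, 49.9, 47.4.
Sorted: 47.4, 47.4, 49.9, 49.9, 49.9, 52.9, 53.4
Median = middle value = 49.900

θ* = 49.900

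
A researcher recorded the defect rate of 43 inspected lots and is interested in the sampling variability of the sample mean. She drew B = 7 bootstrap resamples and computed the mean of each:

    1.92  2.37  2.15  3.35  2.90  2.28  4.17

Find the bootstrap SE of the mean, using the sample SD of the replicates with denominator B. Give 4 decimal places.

SE* = 0.7379

Bootstrap SE is the standard deviation of the 7 replicate means.
Mean of replicates: (1.92 + 2.37 + 2.15 + 3.35 + 2.90 + 2.28 + 4.17) / 7 = 19.14000 / 7 = 2.73429
Sum of squared deviations: (−0.81429)² + (−0.36429)² + (−0.58429)² + (+0.61571)² + (+0.16571)² + (−0.45429)² + (+1.43571)² = 3.81137
Variance = 3.81137 / 7 = 0.54448
SE* = √0.54448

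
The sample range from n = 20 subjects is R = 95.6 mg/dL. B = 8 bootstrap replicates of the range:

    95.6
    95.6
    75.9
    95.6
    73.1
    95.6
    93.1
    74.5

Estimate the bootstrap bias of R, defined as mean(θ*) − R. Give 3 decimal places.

mean(θ*) = (95.6 + 95.6 + 75.9 + 95.6 + 73.1 + 95.6 + 93.1 + 74.5) / 8 = 87.3750
bias = 87.3750 − 95.6

bias = −8.225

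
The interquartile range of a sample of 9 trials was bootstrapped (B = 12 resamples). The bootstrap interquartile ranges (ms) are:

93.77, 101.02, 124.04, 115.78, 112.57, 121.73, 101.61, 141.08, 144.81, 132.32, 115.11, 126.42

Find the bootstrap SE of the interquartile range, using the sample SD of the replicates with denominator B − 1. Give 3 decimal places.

SE* = 15.805

Bootstrap SE is the standard deviation of the 12 replicate interquartile ranges.
Mean of replicates: (93.77 + 101.02 + 124.04 + 115.78 + 112.57 + 121.73 + 101.61 + 141.08 + 144.81 + 132.32 + 115.11 + 126.42) / 12 = 1430.2600 / 12 = 119.1883
Sum of squared deviations: (−25.4183)² + (−18.1683)² + (+4.8517)² + (−3.4083)² + (−6.6183)² + (+2.5417)² + (−17.5783)² + (+21.8917)² + (+25.6217)² + (+13.1317)² + (−4.0783)² + (+7.2317)² = 2747.6810
Variance = 2747.6810 / 11 = 249.7892
SE* = √249.7892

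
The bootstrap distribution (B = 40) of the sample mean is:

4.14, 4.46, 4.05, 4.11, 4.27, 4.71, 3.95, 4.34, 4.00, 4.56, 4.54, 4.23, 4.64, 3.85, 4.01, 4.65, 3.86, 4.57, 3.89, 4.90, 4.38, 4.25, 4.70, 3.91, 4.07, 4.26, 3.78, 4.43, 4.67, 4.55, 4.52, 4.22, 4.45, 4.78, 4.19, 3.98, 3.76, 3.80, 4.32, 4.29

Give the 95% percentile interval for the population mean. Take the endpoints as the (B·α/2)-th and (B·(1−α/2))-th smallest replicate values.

(3.76, 4.78)

Sorted replicates: 3.76, 3.78, 3.80, 3.85, 3.86, 3.89, 3.91, 3.95, 3.98, 4.00, 4.01, 4.05, 4.07, 4.11, 4.14, 4.19, 4.22, 4.23, 4.25, 4.26, 4.27, 4.29, 4.32, 4.34, 4.38, 4.43, 4.45, 4.46, 4.52, 4.54, 4.55, 4.56, 4.57, 4.64, 4.65, 4.67, 4.70, 4.71, 4.78, 4.90
α = 0.05; lower rank = 40 × 0.025 = 1; upper rank = 40 × 0.975 = 39.
The 1st smallest replicate is 3.76; the 39th is 4.78.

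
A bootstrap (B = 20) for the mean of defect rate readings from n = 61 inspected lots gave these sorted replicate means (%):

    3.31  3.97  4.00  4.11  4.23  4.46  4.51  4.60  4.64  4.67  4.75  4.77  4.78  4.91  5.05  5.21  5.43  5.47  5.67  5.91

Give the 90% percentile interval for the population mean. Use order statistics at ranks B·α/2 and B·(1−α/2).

(3.31, 5.67)

α = 0.10; lower rank = 20 × 0.050 = 1; upper rank = 20 × 0.950 = 19.
The 1st smallest replicate is 3.31; the 19th is 5.67.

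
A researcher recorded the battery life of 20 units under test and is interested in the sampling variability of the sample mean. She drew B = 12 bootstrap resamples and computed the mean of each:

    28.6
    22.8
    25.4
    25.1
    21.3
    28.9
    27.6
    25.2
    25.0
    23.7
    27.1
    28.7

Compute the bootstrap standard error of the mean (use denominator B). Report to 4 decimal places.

SE* = 2.3469

Bootstrap SE is the standard deviation of the 12 replicate means.
Mean of replicates: (28.6 + 22.8 + 25.4 + 25.1 + 21.3 + 28.9 + 27.6 + 25.2 + 25.0 + 23.7 + 27.1 + 28.7) / 12 = 309.40000 / 12 = 25.78333
Sum of squared deviations: (+2.81667)² + (−2.98333)² + (−0.38333)² + (−0.68333)² + (−4.48333)² + (+3.11667)² + (+1.81667)² + (−0.58333)² + (−0.78333)² + (−2.08333)² + (+1.31667)² + (+2.91667)² = 66.09667
Variance = 66.09667 / 12 = 5.50806
SE* = √5.50806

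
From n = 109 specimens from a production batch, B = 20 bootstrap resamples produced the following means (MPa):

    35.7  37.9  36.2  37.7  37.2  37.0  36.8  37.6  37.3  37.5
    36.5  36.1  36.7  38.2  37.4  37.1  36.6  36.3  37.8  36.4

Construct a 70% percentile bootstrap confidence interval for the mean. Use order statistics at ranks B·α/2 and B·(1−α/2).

Sorted replicates: 35.7, 36.1, 36.2, 36.3, 36.4, 36.5, 36.6, 36.7, 36.8, 37.0, 37.1, 37.2, 37.3, 37.4, 37.5, 37.6, 37.7, 37.8, 37.9, 38.2
α = 0.30; lower rank = 20 × 0.150 = 3; upper rank = 20 × 0.850 = 17.
The 3rd smallest replicate is 36.2; the 17th is 37.7.

(36.2, 37.7)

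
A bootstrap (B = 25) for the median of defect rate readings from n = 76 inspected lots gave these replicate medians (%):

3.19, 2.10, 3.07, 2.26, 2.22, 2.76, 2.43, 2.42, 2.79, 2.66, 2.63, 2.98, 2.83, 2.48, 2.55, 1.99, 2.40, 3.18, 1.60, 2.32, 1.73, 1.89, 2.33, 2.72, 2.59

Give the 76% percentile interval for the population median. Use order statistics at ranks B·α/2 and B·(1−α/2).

Sorted replicates: 1.60, 1.73, 1.89, 1.99, 2.10, 2.22, 2.26, 2.32, 2.33, 2.40, 2.42, 2.43, 2.48, 2.55, 2.59, 2.63, 2.66, 2.72, 2.76, 2.79, 2.83, 2.98, 3.07, 3.18, 3.19
α = 0.24; lower rank = 25 × 0.120 = 3; upper rank = 25 × 0.880 = 22.
The 3rd smallest replicate is 1.89; the 22nd is 2.98.

(1.89, 2.98)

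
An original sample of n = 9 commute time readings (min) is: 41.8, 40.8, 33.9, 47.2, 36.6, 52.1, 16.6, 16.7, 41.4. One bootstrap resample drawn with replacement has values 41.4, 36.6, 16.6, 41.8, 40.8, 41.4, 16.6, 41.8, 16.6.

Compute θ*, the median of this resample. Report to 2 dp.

θ* = 40.80

Sorted: 16.6, 16.6, 16.6, 36.6, 40.8, 41.4, 41.4, 41.8, 41.8
Median = middle value = 40.80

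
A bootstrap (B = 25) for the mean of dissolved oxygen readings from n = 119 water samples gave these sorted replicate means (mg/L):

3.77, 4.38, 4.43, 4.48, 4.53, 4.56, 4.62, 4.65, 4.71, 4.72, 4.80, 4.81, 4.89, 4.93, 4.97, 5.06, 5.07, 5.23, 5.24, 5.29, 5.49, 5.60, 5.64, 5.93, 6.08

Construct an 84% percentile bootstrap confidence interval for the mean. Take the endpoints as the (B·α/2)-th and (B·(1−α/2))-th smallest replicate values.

(4.38, 5.64)

α = 0.16; lower rank = 25 × 0.080 = 2; upper rank = 25 × 0.920 = 23.
The 2nd smallest replicate is 4.38; the 23rd is 5.64.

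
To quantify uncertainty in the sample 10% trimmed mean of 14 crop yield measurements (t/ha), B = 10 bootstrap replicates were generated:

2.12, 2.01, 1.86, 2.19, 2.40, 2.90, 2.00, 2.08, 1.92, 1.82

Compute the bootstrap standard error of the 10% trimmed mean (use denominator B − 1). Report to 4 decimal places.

SE* = 0.3191

Bootstrap SE is the standard deviation of the 10 replicate 10% trimmed means.
Mean of replicates: (2.12 + 2.01 + 1.86 + 2.19 + 2.40 + 2.90 + 2.00 + 2.08 + 1.92 + 1.82) / 10 = 21.30000 / 10 = 2.13000
Sum of squared deviations: (−0.01000)² + (−0.12000)² + (−0.27000)² + (+0.06000)² + (+0.27000)² + (+0.77000)² + (−0.13000)² + (−0.05000)² + (−0.21000)² + (−0.31000)² = 0.91640
Variance = 0.91640 / 9 = 0.10182
SE* = √0.10182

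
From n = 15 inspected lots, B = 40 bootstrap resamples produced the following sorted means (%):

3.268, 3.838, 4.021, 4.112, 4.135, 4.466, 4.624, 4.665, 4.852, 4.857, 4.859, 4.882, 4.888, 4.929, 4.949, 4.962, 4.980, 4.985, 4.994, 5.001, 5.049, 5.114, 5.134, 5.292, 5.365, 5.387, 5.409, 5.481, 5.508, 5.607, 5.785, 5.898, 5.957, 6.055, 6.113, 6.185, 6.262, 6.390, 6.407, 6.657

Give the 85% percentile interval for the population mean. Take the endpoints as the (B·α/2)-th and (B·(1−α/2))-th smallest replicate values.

α = 0.15; lower rank = 40 × 0.075 = 3; upper rank = 40 × 0.925 = 37.
The 3rd smallest replicate is 4.021; the 37th is 6.262.

(4.021, 6.262)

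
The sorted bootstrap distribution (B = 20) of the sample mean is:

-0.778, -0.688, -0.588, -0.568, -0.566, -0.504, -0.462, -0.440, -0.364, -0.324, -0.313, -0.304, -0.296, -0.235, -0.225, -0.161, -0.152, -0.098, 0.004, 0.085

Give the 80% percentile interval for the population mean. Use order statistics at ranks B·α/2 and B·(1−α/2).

(-0.688, -0.098)

α = 0.20; lower rank = 20 × 0.100 = 2; upper rank = 20 × 0.900 = 18.
The 2nd smallest replicate is -0.688; the 18th is -0.098.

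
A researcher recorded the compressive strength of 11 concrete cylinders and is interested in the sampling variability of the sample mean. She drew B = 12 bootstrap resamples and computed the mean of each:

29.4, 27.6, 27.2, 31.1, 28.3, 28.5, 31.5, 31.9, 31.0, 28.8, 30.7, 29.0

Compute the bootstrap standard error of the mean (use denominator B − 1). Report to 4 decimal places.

Bootstrap SE is the standard deviation of the 12 replicate means.
Mean of replicates: (29.4 + 27.6 + 27.2 + 31.1 + 28.3 + 28.5 + 31.5 + 31.9 + 31.0 + 28.8 + 30.7 + 29.0) / 12 = 355.00000 / 12 = 29.58333
Sum of squared deviations: (−0.18333)² + (−1.98333)² + (−2.38333)² + (+1.51667)² + (−1.28333)² + (−1.08333)² + (+1.91667)² + (+2.31667)² + (+1.41667)² + (−0.78333)² + (+1.11667)² + (−0.58333)² = 28.01667
Variance = 28.01667 / 11 = 2.54697
SE* = √2.54697

SE* = 1.5959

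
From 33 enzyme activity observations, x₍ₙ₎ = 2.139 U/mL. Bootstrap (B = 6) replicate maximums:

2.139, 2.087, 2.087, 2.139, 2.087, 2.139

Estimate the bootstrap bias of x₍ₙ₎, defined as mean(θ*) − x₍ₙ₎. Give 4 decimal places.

mean(θ*) = (2.139 + 2.087 + 2.087 + 2.139 + 2.087 + 2.139) / 6 = 2.11300
bias = 2.11300 − 2.139

bias = −0.0260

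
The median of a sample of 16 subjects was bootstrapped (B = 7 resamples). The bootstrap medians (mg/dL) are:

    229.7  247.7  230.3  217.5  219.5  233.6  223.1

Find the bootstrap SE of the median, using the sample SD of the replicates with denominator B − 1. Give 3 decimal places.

Bootstrap SE is the standard deviation of the 7 replicate medians.
Mean of replicates: (229.7 + 247.7 + 230.3 + 217.5 + 219.5 + 233.6 + 223.1) / 7 = 1601.4000 / 7 = 228.7714
Sum of squared deviations: (+0.9286)² + (+18.9286)² + (+1.5286)² + (−11.2714)² + (−9.2714)² + (+4.8286)² + (−5.6714)² = 629.9743
Variance = 629.9743 / 6 = 104.9957
SE* = √104.9957

SE* = 10.247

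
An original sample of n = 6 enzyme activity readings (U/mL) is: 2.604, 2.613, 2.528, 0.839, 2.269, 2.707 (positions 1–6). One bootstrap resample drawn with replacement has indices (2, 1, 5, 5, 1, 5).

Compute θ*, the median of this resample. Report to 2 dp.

Resample values: 2.613, 2.604, 2.269, 2.269, 2.604, 2.269.
Sorted: 2.269, 2.269, 2.269, 2.604, 2.604, 2.613
Median = average of the two middle values = 2.44

θ* = 2.44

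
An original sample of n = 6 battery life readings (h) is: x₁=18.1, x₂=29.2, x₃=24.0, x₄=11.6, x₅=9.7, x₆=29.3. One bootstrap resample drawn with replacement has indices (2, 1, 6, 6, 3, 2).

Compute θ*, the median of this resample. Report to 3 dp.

θ* = 29.200

Resample values: 29.2, 18.1, 29.3, 29.3, 24.0, 29.2.
Sorted: 18.1, 24.0, 29.2, 29.2, 29.3, 29.3
Median = average of the two middle values = 29.200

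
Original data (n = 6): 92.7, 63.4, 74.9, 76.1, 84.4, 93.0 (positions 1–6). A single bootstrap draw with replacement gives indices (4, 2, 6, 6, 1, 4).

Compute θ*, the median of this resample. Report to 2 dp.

Resample values: 76.1, 63.4, 93.0, 93.0, 92.7, 76.1.
Sorted: 63.4, 76.1, 76.1, 92.7, 93.0, 93.0
Median = average of the two middle values = 84.40

θ* = 84.40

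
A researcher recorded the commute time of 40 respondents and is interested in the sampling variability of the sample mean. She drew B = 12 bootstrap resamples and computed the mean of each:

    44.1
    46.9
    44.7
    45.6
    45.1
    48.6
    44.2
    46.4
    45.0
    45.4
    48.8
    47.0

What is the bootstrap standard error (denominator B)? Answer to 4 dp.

SE* = 1.5121

Bootstrap SE is the standard deviation of the 12 replicate means.
Mean of replicates: (44.1 + 46.9 + 44.7 + 45.6 + 45.1 + 48.6 + 44.2 + 46.4 + 45.0 + 45.4 + 48.8 + 47.0) / 12 = 551.80000 / 12 = 45.98333
Sum of squared deviations: (−1.88333)² + (+0.91667)² + (−1.28333)² + (−0.38333)² + (−0.88333)² + (+2.61667)² + (−1.78333)² + (+0.41667)² + (−0.98333)² + (−0.58333)² + (+2.81667)² + (+1.01667)² = 27.43667
Variance = 27.43667 / 12 = 2.28639
SE* = √2.28639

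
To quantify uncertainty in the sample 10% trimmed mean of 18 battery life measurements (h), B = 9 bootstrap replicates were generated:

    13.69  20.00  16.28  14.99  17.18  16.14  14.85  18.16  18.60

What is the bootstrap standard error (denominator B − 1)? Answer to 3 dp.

SE* = 2.023

Bootstrap SE is the standard deviation of the 9 replicate 10% trimmed means.
Mean of replicates: (13.69 + 20.00 + 16.28 + 14.99 + 17.18 + 16.14 + 14.85 + 18.16 + 18.60) / 9 = 149.8900 / 9 = 16.6544
Sum of squared deviations: (−2.9644)² + (+3.3456)² + (−0.3744)² + (−1.6644)² + (+0.5256)² + (−0.5144)² + (−1.8044)² + (+1.5056)² + (+1.9456)² = 32.7400
Variance = 32.7400 / 8 = 4.0925
SE* = √4.0925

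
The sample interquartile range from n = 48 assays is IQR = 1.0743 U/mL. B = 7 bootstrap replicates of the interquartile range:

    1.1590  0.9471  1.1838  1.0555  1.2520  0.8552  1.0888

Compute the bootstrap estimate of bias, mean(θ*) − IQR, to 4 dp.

bias = +0.0030

mean(θ*) = (1.1590 + 0.9471 + 1.1838 + 1.0555 + 1.2520 + 0.8552 + 1.0888) / 7 = 1.07734
bias = 1.07734 − 1.0743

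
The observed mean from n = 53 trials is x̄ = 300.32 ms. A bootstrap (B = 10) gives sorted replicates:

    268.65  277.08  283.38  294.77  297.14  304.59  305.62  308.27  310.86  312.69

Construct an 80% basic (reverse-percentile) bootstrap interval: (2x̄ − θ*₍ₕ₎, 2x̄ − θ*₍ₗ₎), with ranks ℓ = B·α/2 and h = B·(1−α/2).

(289.78, 331.99)

Percentile endpoints at ranks 1 and 9: θ*₍1₎ = 268.65, θ*₍9₎ = 310.86.
Basic interval reflects these around x̄:
  lower = 2 × 300.32 − 310.86 = 289.78
  upper = 2 × 300.32 − 268.65 = 331.99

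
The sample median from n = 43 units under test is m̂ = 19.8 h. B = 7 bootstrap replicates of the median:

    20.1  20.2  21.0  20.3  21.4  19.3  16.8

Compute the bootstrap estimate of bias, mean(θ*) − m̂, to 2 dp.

bias = +0.07

mean(θ*) = (20.1 + 20.2 + 21.0 + 20.3 + 21.4 + 19.3 + 16.8) / 7 = 19.871
bias = 19.871 − 19.8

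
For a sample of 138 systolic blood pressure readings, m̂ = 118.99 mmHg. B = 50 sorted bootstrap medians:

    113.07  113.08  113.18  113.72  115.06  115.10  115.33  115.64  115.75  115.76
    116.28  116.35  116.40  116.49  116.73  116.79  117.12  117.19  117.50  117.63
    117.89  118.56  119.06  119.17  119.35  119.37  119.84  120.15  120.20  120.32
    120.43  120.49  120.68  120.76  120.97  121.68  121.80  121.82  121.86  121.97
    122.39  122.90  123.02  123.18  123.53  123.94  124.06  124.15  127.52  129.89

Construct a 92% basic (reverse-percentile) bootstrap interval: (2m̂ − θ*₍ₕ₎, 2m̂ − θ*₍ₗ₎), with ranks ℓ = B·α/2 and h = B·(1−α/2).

(113.83, 124.90)

Percentile endpoints at ranks 2 and 48: θ*₍2₎ = 113.08, θ*₍48₎ = 124.15.
Basic interval reflects these around m̂:
  lower = 2 × 118.99 − 124.15 = 113.83
  upper = 2 × 118.99 − 113.08 = 124.90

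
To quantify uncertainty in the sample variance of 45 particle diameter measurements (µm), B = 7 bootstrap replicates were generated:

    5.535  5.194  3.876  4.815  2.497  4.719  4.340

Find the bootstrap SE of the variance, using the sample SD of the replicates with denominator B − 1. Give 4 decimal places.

Bootstrap SE is the standard deviation of the 7 replicate variances.
Mean of replicates: (5.535 + 5.194 + 3.876 + 4.815 + 2.497 + 4.719 + 4.340) / 7 = 30.97600 / 7 = 4.42514
Sum of squared deviations: (+1.10986)² + (+0.76886)² + (−0.54914)² + (+0.38986)² + (−1.92814)² + (+0.29386)² + (−0.08514)² = 6.08781
Variance = 6.08781 / 6 = 1.01463
SE* = √1.01463

SE* = 1.0073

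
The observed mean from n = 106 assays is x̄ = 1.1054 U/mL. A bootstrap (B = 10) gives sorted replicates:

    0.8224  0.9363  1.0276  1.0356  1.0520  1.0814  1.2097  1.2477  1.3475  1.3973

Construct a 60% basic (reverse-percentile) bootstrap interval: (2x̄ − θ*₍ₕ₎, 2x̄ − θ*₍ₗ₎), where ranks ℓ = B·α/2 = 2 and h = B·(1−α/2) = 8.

Percentile endpoints at ranks 2 and 8: θ*₍2₎ = 0.9363, θ*₍8₎ = 1.2477.
Basic interval reflects these around x̄:
  lower = 2 × 1.1054 − 1.2477 = 0.9631
  upper = 2 × 1.1054 − 0.9363 = 1.2745

(0.9631, 1.2745)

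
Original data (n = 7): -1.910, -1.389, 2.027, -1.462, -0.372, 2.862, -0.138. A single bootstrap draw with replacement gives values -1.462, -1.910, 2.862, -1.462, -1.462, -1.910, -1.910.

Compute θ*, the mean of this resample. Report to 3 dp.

Mean = ((-1.462) + (-1.910) + 2.862 + (-1.462) + (-1.462) + (-1.910) + (-1.910)) / 7 = -7.2540 / 7 = -1.036

θ* = -1.036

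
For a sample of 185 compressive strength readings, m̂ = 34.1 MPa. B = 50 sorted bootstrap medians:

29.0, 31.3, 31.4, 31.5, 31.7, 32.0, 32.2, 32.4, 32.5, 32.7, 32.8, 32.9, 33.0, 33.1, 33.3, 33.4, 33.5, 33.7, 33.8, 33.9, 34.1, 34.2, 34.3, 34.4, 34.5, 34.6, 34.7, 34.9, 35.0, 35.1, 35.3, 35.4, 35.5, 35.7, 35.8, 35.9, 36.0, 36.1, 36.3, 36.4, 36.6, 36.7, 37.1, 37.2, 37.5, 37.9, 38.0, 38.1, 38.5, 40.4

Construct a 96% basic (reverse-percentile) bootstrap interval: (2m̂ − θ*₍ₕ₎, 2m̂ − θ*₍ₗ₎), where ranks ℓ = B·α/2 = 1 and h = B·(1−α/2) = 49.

(29.7, 39.2)

Percentile endpoints at ranks 1 and 49: θ*₍1₎ = 29.0, θ*₍49₎ = 38.5.
Basic interval reflects these around m̂:
  lower = 2 × 34.1 − 38.5 = 29.7
  upper = 2 × 34.1 − 29.0 = 39.2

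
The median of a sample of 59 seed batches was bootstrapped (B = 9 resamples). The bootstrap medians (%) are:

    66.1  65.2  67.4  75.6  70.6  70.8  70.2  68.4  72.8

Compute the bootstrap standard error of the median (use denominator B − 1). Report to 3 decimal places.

SE* = 3.295

Bootstrap SE is the standard deviation of the 9 replicate medians.
Mean of replicates: (66.1 + 65.2 + 67.4 + 75.6 + 70.6 + 70.8 + 70.2 + 68.4 + 72.8) / 9 = 627.1000 / 9 = 69.6778
Sum of squared deviations: (−3.5778)² + (−4.4778)² + (−2.2778)² + (+5.9222)² + (+0.9222)² + (+1.1222)² + (+0.5222)² + (−1.2778)² + (+3.1222)² = 86.8756
Variance = 86.8756 / 8 = 10.8594
SE* = √10.8594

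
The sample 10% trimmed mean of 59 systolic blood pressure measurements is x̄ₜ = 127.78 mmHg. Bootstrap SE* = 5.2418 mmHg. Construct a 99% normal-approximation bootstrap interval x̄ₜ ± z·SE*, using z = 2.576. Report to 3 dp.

(114.277, 141.283)

Margin = 2.576 × 5.2418 = 13.5029
Interval: 127.78 ± 13.5029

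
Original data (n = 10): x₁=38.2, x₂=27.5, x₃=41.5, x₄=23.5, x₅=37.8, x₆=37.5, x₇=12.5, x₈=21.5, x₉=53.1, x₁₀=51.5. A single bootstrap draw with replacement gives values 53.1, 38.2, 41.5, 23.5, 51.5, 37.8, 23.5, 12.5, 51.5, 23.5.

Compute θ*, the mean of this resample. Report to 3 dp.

θ* = 35.660

Mean = (53.1 + 38.2 + 41.5 + 23.5 + 51.5 + 37.8 + 23.5 + 12.5 + 51.5 + 23.5) / 10 = 356.60 / 10 = 35.660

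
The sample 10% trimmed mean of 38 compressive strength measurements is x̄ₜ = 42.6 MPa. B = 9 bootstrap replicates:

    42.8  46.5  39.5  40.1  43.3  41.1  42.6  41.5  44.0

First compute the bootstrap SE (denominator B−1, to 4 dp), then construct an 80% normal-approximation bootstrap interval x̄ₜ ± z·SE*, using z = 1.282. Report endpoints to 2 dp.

Mean of replicates = 42.3778; sum of squared deviations = 36.5756; SE* = √(36.5756/8) = 2.1382
Margin = 1.282 × 2.1382 = 2.741
Interval: 42.6 ± 2.741

(39.86, 45.34)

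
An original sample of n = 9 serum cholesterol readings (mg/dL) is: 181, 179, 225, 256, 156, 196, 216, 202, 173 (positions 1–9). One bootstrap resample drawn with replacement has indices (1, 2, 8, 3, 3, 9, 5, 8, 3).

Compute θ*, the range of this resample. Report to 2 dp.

Resample values: 181, 179, 202, 225, 225, 173, 156, 202, 225.
Range = 225 − 156 = 69.00

θ* = 69.00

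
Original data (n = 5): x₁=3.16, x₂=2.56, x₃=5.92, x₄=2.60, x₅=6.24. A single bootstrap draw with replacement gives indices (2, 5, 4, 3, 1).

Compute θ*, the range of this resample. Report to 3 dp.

Resample values: 2.56, 6.24, 2.60, 5.92, 3.16.
Range = 6.24 − 2.56 = 3.680

θ* = 3.680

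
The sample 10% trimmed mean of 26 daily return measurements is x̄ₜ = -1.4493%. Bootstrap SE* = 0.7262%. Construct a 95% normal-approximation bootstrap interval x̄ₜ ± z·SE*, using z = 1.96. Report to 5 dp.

Margin = 1.96 × 0.7262 = 1.423352
Interval: -1.4493 ± 1.423352

(-2.87265, -0.02595)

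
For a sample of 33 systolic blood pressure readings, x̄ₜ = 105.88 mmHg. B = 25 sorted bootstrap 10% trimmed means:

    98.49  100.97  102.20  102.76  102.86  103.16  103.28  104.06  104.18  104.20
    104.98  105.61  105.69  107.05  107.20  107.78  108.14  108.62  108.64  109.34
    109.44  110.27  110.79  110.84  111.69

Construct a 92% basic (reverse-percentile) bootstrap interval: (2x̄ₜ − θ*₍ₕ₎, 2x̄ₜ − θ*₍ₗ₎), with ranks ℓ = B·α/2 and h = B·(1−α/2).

Percentile endpoints at ranks 1 and 24: θ*₍1₎ = 98.49, θ*₍24₎ = 110.84.
Basic interval reflects these around x̄ₜ:
  lower = 2 × 105.88 − 110.84 = 100.92
  upper = 2 × 105.88 − 98.49 = 113.27

(100.92, 113.27)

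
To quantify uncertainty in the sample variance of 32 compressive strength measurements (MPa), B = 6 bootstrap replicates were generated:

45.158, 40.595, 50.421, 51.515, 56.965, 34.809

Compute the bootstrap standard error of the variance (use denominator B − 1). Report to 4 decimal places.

Bootstrap SE is the standard deviation of the 6 replicate variances.
Mean of replicates: (45.158 + 40.595 + 50.421 + 51.515 + 56.965 + 34.809) / 6 = 279.46300 / 6 = 46.57717
Sum of squared deviations: (−1.41917)² + (−5.98217)² + (+3.84383)² + (+4.93783)² + (+10.38783)² + (−11.76817)² = 323.35443
Variance = 323.35443 / 5 = 64.67089
SE* = √64.67089

SE* = 8.0418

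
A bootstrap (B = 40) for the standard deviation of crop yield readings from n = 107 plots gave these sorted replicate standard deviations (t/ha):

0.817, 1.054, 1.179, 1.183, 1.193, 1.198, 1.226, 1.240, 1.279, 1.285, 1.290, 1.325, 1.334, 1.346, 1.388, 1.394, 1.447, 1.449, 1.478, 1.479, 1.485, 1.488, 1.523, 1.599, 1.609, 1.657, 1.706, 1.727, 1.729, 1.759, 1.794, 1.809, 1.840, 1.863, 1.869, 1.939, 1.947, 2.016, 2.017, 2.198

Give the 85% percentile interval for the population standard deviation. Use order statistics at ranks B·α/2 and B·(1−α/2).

α = 0.15; lower rank = 40 × 0.075 = 3; upper rank = 40 × 0.925 = 37.
The 3rd smallest replicate is 1.179; the 37th is 1.947.

(1.179, 1.947)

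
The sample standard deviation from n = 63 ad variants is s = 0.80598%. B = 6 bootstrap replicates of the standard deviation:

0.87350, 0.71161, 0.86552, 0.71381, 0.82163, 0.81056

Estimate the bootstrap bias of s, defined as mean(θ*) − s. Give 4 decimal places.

mean(θ*) = (0.87350 + 0.71161 + 0.86552 + 0.71381 + 0.82163 + 0.81056) / 6 = 0.79944
bias = 0.79944 − 0.80598

bias = −0.0065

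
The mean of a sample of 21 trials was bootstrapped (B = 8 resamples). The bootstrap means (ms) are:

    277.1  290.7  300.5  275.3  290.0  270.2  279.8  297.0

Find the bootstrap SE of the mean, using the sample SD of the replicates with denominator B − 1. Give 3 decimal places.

Bootstrap SE is the standard deviation of the 8 replicate means.
Mean of replicates: (277.1 + 290.7 + 300.5 + 275.3 + 290.0 + 270.2 + 279.8 + 297.0) / 8 = 2280.6000 / 8 = 285.0750
Sum of squared deviations: (−7.9750)² + (+5.6250)² + (+15.4250)² + (−9.7750)² + (+4.9250)² + (−14.8750)² + (−5.2750)² + (+11.9250)² = 844.2750
Variance = 844.2750 / 7 = 120.6107
SE* = √120.6107

SE* = 10.982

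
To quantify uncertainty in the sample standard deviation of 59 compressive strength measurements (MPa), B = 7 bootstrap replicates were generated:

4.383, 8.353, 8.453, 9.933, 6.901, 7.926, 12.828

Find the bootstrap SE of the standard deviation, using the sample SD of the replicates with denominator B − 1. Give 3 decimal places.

Bootstrap SE is the standard deviation of the 7 replicate standard deviations.
Mean of replicates: (4.383 + 8.353 + 8.453 + 9.933 + 6.901 + 7.926 + 12.828) / 7 = 58.7770 / 7 = 8.3967
Sum of squared deviations: (−4.0137)² + (−0.0437)² + (+0.0563)² + (+1.5363)² + (−1.4957)² + (−0.4707)² + (+4.4313)² = 40.5702
Variance = 40.5702 / 6 = 6.7617
SE* = √6.7617

SE* = 2.600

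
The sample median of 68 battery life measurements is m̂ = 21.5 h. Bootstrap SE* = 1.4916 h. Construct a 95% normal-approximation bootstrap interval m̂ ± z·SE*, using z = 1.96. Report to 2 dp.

(18.58, 24.42)

Margin = 1.96 × 1.4916 = 2.924
Interval: 21.5 ± 2.924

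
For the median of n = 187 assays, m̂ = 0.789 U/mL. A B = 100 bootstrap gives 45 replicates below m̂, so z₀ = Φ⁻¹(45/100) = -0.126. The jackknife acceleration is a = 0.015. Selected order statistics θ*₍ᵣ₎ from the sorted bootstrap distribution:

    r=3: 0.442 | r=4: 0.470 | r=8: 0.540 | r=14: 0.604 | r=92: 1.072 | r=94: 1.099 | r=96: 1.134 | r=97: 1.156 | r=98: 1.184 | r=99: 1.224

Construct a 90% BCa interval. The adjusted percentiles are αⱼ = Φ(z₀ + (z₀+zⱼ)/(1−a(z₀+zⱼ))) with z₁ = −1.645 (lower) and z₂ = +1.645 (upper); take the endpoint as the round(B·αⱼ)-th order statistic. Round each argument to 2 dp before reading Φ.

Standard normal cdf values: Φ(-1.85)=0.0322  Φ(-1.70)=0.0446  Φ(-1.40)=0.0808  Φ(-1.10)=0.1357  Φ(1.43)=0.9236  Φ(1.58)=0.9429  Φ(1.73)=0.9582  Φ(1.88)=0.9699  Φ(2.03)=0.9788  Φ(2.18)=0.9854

(0.442, 1.072)

Lower: z₀ + z₁ = -0.126 + (-1.645) = -1.771; 1 − a(z₀+z₁) = 1 − (0.015)(-1.771) = 1.0266; argument = -0.126 + (-1.771)/1.0266 = -1.8512 → -1.85.
α₁ = Φ(-1.85) = 0.0322; rank = round(100 × 0.0322) = 3; θ*₍3₎ = 0.442.
Upper: z₀ + z₂ = 1.519; 1 − a(z₀+z₂) = 0.9772; argument = 1.4284 → 1.43; α₂ = 0.9236; rank = 92; θ*₍92₎ = 1.072.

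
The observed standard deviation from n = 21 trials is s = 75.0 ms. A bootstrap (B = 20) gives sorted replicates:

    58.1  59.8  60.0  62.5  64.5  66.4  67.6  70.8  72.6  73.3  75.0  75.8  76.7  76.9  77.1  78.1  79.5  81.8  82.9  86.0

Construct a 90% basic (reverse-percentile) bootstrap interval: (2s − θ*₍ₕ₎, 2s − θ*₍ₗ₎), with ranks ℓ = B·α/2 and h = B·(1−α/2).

Percentile endpoints at ranks 1 and 19: θ*₍1₎ = 58.1, θ*₍19₎ = 82.9.
Basic interval reflects these around s:
  lower = 2 × 75.0 − 82.9 = 67.1
  upper = 2 × 75.0 − 58.1 = 91.9

(67.1, 91.9)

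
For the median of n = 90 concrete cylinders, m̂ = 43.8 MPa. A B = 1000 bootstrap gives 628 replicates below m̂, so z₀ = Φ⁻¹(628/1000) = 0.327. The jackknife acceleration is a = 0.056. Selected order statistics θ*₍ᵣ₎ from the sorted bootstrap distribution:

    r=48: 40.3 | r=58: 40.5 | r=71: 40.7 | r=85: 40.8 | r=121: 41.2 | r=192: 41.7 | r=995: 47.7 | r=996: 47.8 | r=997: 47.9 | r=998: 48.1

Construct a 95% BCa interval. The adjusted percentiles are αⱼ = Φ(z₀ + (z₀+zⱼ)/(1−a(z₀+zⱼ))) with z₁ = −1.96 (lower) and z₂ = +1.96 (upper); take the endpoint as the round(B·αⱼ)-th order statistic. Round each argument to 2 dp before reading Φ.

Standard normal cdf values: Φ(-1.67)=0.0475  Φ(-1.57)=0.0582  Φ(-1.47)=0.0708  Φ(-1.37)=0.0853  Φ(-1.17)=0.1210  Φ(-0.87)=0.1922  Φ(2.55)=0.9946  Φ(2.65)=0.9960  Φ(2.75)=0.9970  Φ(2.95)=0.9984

(41.2, 48.1)

Lower: z₀ + z₁ = 0.327 + (-1.960) = -1.633; 1 − a(z₀+z₁) = 1 − (0.056)(-1.633) = 1.0914; argument = 0.327 + (-1.633)/1.0914 = -1.1692 → -1.17.
α₁ = Φ(-1.17) = 0.1210; rank = round(1000 × 0.1210) = 121; θ*₍121₎ = 41.2.
Upper: z₀ + z₂ = 2.287; 1 − a(z₀+z₂) = 0.8719; argument = 2.9499 → 2.95; α₂ = 0.9984; rank = 998; θ*₍998₎ = 48.1.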